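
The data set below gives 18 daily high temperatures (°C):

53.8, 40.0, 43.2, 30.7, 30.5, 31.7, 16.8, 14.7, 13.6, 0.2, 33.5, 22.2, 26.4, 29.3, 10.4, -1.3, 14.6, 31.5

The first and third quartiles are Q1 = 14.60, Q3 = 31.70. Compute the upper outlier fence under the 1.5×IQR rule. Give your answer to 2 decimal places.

57.35

IQR = Q3 − Q1 = 31.70 − 14.60 = 17.10.
Lower fence = Q1 − 1.5·IQR = 14.60 − 25.65 = -11.05.
Upper fence = Q3 + 1.5·IQR = 31.70 + 25.65 = 57.35.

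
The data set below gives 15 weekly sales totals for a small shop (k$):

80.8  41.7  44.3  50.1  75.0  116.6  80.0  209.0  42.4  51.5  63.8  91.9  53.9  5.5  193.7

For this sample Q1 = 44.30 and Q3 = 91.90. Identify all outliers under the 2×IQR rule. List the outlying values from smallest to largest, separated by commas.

IQR = Q3 − Q1 = 91.90 − 44.30 = 47.60.
Lower fence = Q1 − 2·IQR = 44.30 − 95.20 = -50.90.
Upper fence = Q3 + 2·IQR = 91.90 + 95.20 = 187.10.
193.7 > 187.10 → outlier.
209.0 > 187.10 → outlier.
All remaining values lie within [-50.90, 187.10].

193.7, 209.0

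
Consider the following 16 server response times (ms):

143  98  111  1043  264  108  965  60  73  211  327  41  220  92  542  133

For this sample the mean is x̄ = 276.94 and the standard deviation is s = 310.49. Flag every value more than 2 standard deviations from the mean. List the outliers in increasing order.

965, 1043

Cutoffs at x̄ ± 2s: 276.94 ± 2·310.49 = [-344.04, 897.92].
965: z = 2.22, |z| > 2 → outlier.
1043: z = 2.47, |z| > 2 → outlier.
Every other value lies within [-344.04, 897.92].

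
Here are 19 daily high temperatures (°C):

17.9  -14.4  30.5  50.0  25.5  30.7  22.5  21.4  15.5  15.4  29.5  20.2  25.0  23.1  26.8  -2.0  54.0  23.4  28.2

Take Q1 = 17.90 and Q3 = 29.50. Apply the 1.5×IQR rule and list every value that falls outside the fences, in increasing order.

IQR = Q3 − Q1 = 29.50 − 17.90 = 11.60.
Lower fence = Q1 − 1.5·IQR = 17.90 − 17.40 = 0.50.
Upper fence = Q3 + 1.5·IQR = 29.50 + 17.40 = 46.90.
-14.4 < 0.50 → outlier.
-2.0 < 0.50 → outlier.
50.0 > 46.90 → outlier.
54.0 > 46.90 → outlier.
All remaining values lie within [0.50, 46.90].

-14.4, -2.0, 50.0, 54.0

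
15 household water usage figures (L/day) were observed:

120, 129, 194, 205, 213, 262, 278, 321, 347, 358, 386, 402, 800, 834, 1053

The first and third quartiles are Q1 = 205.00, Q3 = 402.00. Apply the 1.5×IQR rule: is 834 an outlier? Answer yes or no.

IQR = Q3 − Q1 = 402.00 − 205.00 = 197.00.
Lower fence = Q1 − 1.5·IQR = 205.00 − 295.50 = -90.50.
Upper fence = Q3 + 1.5·IQR = 402.00 + 295.50 = 697.50.
834 lies above the upper fence.

yes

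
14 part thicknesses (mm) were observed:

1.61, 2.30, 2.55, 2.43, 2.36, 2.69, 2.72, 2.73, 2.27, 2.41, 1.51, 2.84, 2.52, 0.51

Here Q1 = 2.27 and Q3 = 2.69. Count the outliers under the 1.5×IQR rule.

3

IQR = 0.42; fences at 2.27 − 0.63 = 1.64 and 2.69 + 0.63 = 3.32.
Outside the cutoffs: 0.51, 1.51, 1.61.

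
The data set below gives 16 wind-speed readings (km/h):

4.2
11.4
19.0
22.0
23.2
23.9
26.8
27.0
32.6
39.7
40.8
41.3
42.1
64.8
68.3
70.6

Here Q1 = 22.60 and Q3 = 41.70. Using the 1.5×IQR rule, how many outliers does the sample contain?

1

IQR = 19.10; fences at 22.60 − 28.65 = -6.05 and 41.70 + 28.65 = 70.35.
Outside the cutoffs: 70.6.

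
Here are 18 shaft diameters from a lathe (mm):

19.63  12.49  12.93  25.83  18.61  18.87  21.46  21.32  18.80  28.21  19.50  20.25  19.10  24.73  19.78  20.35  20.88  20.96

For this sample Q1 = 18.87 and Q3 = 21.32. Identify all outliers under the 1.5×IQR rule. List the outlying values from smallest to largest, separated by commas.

12.49, 12.93, 25.83, 28.21

IQR = Q3 − Q1 = 21.32 − 18.87 = 2.45.
Lower fence = Q1 − 1.5·IQR = 18.87 − 3.675 = 15.195.
Upper fence = Q3 + 1.5·IQR = 21.32 + 3.675 = 24.995.
12.49 < 15.195 → outlier.
12.93 < 15.195 → outlier.
25.83 > 24.995 → outlier.
28.21 > 24.995 → outlier.
All remaining values lie within [15.195, 24.995].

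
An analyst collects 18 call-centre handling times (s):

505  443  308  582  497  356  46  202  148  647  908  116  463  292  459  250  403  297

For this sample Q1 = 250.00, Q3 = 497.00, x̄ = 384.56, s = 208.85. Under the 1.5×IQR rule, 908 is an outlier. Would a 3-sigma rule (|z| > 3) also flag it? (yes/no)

z = (908 − 384.56) / 208.85 = 2.51.
|z| = 2.51 ≤ 3.

no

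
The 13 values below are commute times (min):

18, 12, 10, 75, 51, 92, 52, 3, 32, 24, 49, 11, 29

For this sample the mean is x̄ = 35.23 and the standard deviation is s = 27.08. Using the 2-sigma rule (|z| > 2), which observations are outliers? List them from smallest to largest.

Cutoffs at x̄ ± 2s: 35.23 ± 2·27.08 = [-18.93, 89.39].
92: z = 2.10, |z| > 2 → outlier.
Every other value lies within [-18.93, 89.39].

92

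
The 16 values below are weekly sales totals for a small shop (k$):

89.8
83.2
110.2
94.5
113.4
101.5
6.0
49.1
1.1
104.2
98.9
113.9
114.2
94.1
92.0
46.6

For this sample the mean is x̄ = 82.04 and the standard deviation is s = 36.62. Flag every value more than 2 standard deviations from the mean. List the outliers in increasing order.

1.1, 6.0

Cutoffs at x̄ ± 2s: 82.04 ± 2·36.62 = [8.80, 155.28].
1.1: z = -2.21, |z| > 2 → outlier.
6.0: z = -2.08, |z| > 2 → outlier.
Every other value lies within [8.80, 155.28].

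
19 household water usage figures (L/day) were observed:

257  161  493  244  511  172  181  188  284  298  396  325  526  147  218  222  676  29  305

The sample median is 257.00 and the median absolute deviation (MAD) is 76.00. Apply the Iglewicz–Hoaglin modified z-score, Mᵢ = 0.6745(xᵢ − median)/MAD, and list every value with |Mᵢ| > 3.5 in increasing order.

676

|Mᵢ| > 3.5 ⇔ |xᵢ − 257.00| > 3.5·76.00/0.6745 = 394.37.
So outliers lie outside [-137.37, 651.37].
676: M = 3.72 → outlier.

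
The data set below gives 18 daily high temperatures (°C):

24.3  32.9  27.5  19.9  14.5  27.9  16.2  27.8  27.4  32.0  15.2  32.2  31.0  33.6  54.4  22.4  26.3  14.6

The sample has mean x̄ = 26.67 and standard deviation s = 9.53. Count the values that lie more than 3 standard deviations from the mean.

0

Cutoffs: x̄ ± 3s = [-1.92, 55.26].
Every value lies within the cutoffs.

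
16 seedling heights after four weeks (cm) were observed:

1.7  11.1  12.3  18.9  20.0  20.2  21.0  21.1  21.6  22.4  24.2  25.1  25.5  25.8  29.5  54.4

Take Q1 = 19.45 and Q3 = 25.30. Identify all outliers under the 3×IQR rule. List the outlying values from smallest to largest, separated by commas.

IQR = Q3 − Q1 = 25.30 − 19.45 = 5.85.
Lower fence = Q1 − 3·IQR = 19.45 − 17.55 = 1.90.
Upper fence = Q3 + 3·IQR = 25.30 + 17.55 = 42.85.
1.7 < 1.90 → outlier.
54.4 > 42.85 → outlier.
All remaining values lie within [1.90, 42.85].

1.7, 54.4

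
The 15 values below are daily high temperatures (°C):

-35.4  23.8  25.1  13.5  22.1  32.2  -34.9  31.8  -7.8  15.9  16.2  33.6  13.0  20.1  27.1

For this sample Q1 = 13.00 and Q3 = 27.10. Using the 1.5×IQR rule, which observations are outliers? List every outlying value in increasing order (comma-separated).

IQR = Q3 − Q1 = 27.10 − 13.00 = 14.10.
Lower fence = Q1 − 1.5·IQR = 13.00 − 21.15 = -8.15.
Upper fence = Q3 + 1.5·IQR = 27.10 + 21.15 = 48.25.
-35.4 < -8.15 → outlier.
-34.9 < -8.15 → outlier.
All remaining values lie within [-8.15, 48.25].

-35.4, -34.9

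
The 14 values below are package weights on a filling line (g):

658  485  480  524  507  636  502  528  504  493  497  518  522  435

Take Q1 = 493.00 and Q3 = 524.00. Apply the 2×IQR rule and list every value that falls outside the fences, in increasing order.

636, 658

IQR = Q3 − Q1 = 524.00 − 493.00 = 31.00.
Lower fence = Q1 − 2·IQR = 493.00 − 62.00 = 431.00.
Upper fence = Q3 + 2·IQR = 524.00 + 62.00 = 586.00.
636 > 586.00 → outlier.
658 > 586.00 → outlier.
All remaining values lie within [431.00, 586.00].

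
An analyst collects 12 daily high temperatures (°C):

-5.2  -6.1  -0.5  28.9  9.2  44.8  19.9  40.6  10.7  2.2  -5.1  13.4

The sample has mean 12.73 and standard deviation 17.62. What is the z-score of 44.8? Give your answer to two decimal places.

1.82

z = (44.8 − 12.73) / 17.62 = 1.82.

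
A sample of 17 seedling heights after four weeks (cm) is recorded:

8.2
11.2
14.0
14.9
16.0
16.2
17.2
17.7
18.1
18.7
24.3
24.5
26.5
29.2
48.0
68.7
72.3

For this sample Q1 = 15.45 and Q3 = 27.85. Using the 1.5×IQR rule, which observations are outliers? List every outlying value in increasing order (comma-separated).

48.0, 68.7, 72.3

IQR = Q3 − Q1 = 27.85 − 15.45 = 12.40.
Lower fence = Q1 − 1.5·IQR = 15.45 − 18.60 = -3.15.
Upper fence = Q3 + 1.5·IQR = 27.85 + 18.60 = 46.45.
48.0 > 46.45 → outlier.
68.7 > 46.45 → outlier.
72.3 > 46.45 → outlier.
All remaining values lie within [-3.15, 46.45].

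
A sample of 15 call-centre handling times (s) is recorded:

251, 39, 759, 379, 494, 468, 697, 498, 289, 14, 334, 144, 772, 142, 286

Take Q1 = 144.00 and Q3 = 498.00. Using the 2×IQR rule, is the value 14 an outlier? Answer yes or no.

no

IQR = Q3 − Q1 = 498.00 − 144.00 = 354.00.
Lower fence = Q1 − 2·IQR = 144.00 − 708.00 = -564.00.
Upper fence = Q3 + 2·IQR = 498.00 + 708.00 = 1206.00.
14 lies within [-564.00, 1206.00].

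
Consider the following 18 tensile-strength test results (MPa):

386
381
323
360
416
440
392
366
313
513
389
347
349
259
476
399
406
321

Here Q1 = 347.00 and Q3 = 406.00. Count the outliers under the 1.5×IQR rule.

IQR = 59.00; fences at 347.00 − 88.50 = 258.50 and 406.00 + 88.50 = 494.50.
Outside the cutoffs: 513.

1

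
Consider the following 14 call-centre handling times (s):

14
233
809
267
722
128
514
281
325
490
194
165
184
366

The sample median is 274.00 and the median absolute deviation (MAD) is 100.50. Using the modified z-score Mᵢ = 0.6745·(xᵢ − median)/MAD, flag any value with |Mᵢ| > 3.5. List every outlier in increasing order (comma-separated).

|Mᵢ| > 3.5 ⇔ |xᵢ − 274.00| > 3.5·100.50/0.6745 = 521.50.
So outliers lie outside [-247.50, 795.50].
809: M = 3.59 → outlier.

809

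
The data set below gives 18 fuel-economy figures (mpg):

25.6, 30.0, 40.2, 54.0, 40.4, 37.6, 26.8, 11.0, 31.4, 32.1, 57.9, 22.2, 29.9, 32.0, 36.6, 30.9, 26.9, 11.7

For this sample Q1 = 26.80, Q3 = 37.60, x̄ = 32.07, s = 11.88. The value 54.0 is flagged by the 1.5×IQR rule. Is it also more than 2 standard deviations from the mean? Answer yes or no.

z = (54.0 − 32.07) / 11.88 = 1.85.
|z| = 1.85 ≤ 2.

no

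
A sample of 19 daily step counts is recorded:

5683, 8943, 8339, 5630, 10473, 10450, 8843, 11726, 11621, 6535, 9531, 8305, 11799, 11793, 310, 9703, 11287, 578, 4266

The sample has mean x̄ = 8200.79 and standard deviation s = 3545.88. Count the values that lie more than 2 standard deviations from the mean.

2

Cutoffs: x̄ ± 2s = [1109.03, 15292.55].
Outside the cutoffs: 310, 578.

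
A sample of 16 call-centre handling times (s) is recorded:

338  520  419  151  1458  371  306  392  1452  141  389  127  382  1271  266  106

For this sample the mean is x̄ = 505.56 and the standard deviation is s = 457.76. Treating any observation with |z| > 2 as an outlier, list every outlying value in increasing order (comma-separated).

1452, 1458

Cutoffs at x̄ ± 2s: 505.56 ± 2·457.76 = [-409.96, 1421.08].
1452: z = 2.07, |z| > 2 → outlier.
1458: z = 2.08, |z| > 2 → outlier.
Every other value lies within [-409.96, 1421.08].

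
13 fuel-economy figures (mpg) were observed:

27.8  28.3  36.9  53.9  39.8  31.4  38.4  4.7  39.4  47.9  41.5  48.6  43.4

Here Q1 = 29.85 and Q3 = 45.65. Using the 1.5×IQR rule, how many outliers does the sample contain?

1

IQR = 15.80; fences at 29.85 − 23.70 = 6.15 and 45.65 + 23.70 = 69.35.
Outside the cutoffs: 4.7.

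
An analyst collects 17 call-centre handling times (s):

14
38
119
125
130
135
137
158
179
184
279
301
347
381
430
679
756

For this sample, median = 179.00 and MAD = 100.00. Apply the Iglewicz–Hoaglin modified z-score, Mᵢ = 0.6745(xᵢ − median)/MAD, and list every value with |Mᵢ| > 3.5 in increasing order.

756

|Mᵢ| > 3.5 ⇔ |xᵢ − 179.00| > 3.5·100.00/0.6745 = 518.90.
So outliers lie outside [-339.90, 697.90].
756: M = 3.89 → outlier.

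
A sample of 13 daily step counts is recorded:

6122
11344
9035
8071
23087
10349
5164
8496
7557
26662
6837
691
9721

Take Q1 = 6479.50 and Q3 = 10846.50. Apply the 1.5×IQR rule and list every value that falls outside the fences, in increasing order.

IQR = Q3 − Q1 = 10846.50 − 6479.50 = 4367.00.
Lower fence = Q1 − 1.5·IQR = 6479.50 − 6550.50 = -71.00.
Upper fence = Q3 + 1.5·IQR = 10846.50 + 6550.50 = 17397.00.
23087 > 17397.00 → outlier.
26662 > 17397.00 → outlier.
All remaining values lie within [-71.00, 17397.00].

23087, 26662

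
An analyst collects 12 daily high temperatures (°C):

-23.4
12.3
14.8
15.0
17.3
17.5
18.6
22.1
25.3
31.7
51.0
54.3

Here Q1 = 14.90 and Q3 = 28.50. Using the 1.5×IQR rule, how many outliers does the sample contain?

IQR = 13.60; fences at 14.90 − 20.40 = -5.50 and 28.50 + 20.40 = 48.90.
Outside the cutoffs: -23.4, 51.0, 54.3.

3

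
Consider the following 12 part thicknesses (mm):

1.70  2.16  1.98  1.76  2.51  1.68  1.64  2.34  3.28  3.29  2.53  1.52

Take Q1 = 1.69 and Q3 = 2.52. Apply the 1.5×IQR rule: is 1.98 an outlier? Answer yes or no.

no

IQR = Q3 − Q1 = 2.52 − 1.69 = 0.83.
Lower fence = Q1 − 1.5·IQR = 1.69 − 1.245 = 0.445.
Upper fence = Q3 + 1.5·IQR = 2.52 + 1.245 = 3.765.
1.98 lies within [0.445, 3.765].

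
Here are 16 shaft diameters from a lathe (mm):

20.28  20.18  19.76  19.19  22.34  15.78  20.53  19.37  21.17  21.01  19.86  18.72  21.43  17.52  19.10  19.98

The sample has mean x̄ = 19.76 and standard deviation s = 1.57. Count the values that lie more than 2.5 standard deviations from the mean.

1

Cutoffs: x̄ ± 2.5s = [15.835, 23.685].
Outside the cutoffs: 15.78.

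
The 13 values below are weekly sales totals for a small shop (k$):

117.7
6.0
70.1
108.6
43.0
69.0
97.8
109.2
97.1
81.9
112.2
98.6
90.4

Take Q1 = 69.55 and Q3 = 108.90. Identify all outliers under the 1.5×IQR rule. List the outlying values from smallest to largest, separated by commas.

IQR = Q3 − Q1 = 108.90 − 69.55 = 39.35.
Lower fence = Q1 − 1.5·IQR = 69.55 − 59.025 = 10.525.
Upper fence = Q3 + 1.5·IQR = 108.90 + 59.025 = 167.925.
6.0 < 10.525 → outlier.
All remaining values lie within [10.525, 167.925].

6.0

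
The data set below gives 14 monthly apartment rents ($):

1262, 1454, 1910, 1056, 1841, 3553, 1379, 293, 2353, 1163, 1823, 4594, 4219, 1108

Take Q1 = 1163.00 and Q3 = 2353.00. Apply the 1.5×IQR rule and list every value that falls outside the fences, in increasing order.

4219, 4594

IQR = Q3 − Q1 = 2353.00 − 1163.00 = 1190.00.
Lower fence = Q1 − 1.5·IQR = 1163.00 − 1785.00 = -622.00.
Upper fence = Q3 + 1.5·IQR = 2353.00 + 1785.00 = 4138.00.
4219 > 4138.00 → outlier.
4594 > 4138.00 → outlier.
All remaining values lie within [-622.00, 4138.00].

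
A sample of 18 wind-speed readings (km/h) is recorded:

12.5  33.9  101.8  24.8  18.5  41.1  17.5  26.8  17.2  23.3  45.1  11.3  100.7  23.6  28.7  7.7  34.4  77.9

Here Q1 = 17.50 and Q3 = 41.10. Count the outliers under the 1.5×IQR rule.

IQR = 23.60; fences at 17.50 − 35.40 = -17.90 and 41.10 + 35.40 = 76.50.
Outside the cutoffs: 77.9, 100.7, 101.8.

3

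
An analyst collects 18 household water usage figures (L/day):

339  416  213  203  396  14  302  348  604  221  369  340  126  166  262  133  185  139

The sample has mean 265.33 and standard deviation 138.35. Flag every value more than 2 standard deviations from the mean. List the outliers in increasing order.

604

Cutoffs at x̄ ± 2s: 265.33 ± 2·138.35 = [-11.37, 542.03].
604: z = 2.45, |z| > 2 → outlier.
Every other value lies within [-11.37, 542.03].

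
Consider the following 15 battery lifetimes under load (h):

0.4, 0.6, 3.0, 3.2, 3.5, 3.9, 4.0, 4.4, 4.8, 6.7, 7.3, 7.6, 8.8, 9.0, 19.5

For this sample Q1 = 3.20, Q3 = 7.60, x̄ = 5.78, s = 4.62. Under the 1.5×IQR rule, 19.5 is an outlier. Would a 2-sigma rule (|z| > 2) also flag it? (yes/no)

yes

z = (19.5 − 5.78) / 4.62 = 2.97.
|z| = 2.97 > 2.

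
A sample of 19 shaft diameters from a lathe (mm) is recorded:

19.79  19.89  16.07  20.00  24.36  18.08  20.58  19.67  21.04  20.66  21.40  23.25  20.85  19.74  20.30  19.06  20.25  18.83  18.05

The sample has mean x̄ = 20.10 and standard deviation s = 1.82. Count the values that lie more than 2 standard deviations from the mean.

Cutoffs: x̄ ± 2s = [16.46, 23.74].
Outside the cutoffs: 16.07, 24.36.

2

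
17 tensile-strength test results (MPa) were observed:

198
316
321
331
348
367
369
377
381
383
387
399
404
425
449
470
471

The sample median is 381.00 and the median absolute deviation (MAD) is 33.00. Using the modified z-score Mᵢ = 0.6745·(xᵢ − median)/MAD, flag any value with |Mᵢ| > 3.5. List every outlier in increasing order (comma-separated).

|Mᵢ| > 3.5 ⇔ |xᵢ − 381.00| > 3.5·33.00/0.6745 = 171.24.
So outliers lie outside [209.76, 552.24].
198: M = -3.74 → outlier.

198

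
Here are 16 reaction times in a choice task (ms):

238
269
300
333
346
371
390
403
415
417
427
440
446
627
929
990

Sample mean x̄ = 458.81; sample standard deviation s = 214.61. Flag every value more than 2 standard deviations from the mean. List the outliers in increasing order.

929, 990

Cutoffs at x̄ ± 2s: 458.81 ± 2·214.61 = [29.59, 888.03].
929: z = 2.19, |z| > 2 → outlier.
990: z = 2.48, |z| > 2 → outlier.
Every other value lies within [29.59, 888.03].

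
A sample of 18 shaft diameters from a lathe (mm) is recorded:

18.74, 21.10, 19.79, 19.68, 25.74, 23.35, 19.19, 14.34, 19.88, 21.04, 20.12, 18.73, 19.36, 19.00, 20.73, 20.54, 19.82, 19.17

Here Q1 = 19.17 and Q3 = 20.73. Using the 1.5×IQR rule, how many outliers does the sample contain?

3

IQR = 1.56; fences at 19.17 − 2.34 = 16.83 and 20.73 + 2.34 = 23.07.
Outside the cutoffs: 14.34, 23.35, 25.74.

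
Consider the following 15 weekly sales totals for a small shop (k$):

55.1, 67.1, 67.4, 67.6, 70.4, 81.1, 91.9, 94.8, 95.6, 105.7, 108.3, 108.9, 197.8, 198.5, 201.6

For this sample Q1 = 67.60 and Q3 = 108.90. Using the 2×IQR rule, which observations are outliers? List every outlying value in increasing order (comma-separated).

IQR = Q3 − Q1 = 108.90 − 67.60 = 41.30.
Lower fence = Q1 − 2·IQR = 67.60 − 82.60 = -15.00.
Upper fence = Q3 + 2·IQR = 108.90 + 82.60 = 191.50.
197.8 > 191.50 → outlier.
198.5 > 191.50 → outlier.
201.6 > 191.50 → outlier.
All remaining values lie within [-15.00, 191.50].

197.8, 198.5, 201.6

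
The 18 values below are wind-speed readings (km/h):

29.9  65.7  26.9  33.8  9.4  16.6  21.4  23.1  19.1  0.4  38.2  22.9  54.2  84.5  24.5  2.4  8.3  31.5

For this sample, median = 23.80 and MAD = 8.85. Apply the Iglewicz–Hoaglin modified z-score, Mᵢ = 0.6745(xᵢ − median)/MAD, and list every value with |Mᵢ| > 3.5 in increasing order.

|Mᵢ| > 3.5 ⇔ |xᵢ − 23.80| > 3.5·8.85/0.6745 = 45.92.
So outliers lie outside [-22.12, 69.72].
84.5: M = 4.63 → outlier.

84.5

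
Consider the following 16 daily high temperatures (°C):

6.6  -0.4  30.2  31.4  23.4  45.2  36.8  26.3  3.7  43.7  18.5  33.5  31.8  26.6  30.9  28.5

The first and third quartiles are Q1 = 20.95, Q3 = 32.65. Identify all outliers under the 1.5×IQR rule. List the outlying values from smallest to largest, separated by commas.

-0.4

IQR = Q3 − Q1 = 32.65 − 20.95 = 11.70.
Lower fence = Q1 − 1.5·IQR = 20.95 − 17.55 = 3.40.
Upper fence = Q3 + 1.5·IQR = 32.65 + 17.55 = 50.20.
-0.4 < 3.40 → outlier.
All remaining values lie within [3.40, 50.20].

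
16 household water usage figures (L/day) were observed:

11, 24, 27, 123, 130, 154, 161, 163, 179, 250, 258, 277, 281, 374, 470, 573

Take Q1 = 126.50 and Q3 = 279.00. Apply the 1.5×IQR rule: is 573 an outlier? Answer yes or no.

yes

IQR = Q3 − Q1 = 279.00 − 126.50 = 152.50.
Lower fence = Q1 − 1.5·IQR = 126.50 − 228.75 = -102.25.
Upper fence = Q3 + 1.5·IQR = 279.00 + 228.75 = 507.75.
573 lies above the upper fence.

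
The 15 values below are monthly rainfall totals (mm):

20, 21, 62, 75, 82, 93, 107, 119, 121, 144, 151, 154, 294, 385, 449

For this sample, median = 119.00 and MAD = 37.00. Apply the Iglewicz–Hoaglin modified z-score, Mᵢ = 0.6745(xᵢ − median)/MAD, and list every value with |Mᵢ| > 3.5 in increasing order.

|Mᵢ| > 3.5 ⇔ |xᵢ − 119.00| > 3.5·37.00/0.6745 = 191.99.
So outliers lie outside [-72.99, 310.99].
385: M = 4.85 → outlier.
449: M = 6.02 → outlier.

385, 449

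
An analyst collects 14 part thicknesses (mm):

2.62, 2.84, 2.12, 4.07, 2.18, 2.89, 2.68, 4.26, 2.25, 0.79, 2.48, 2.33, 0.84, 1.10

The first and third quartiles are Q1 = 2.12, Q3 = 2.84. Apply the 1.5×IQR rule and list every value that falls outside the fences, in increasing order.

IQR = Q3 − Q1 = 2.84 − 2.12 = 0.72.
Lower fence = Q1 − 1.5·IQR = 2.12 − 1.08 = 1.04.
Upper fence = Q3 + 1.5·IQR = 2.84 + 1.08 = 3.92.
0.79 < 1.04 → outlier.
0.84 < 1.04 → outlier.
4.07 > 3.92 → outlier.
4.26 > 3.92 → outlier.
All remaining values lie within [1.04, 3.92].

0.79, 0.84, 4.07, 4.26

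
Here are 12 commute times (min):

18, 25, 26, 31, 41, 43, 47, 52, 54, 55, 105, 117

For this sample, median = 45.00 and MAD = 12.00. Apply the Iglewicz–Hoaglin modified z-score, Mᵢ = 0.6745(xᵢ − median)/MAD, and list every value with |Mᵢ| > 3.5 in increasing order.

117

|Mᵢ| > 3.5 ⇔ |xᵢ − 45.00| > 3.5·12.00/0.6745 = 62.27.
So outliers lie outside [-17.27, 107.27].
117: M = 4.05 → outlier.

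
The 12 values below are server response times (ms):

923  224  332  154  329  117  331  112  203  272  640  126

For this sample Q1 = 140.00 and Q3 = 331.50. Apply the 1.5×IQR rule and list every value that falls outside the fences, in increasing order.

IQR = Q3 − Q1 = 331.50 − 140.00 = 191.50.
Lower fence = Q1 − 1.5·IQR = 140.00 − 287.25 = -147.25.
Upper fence = Q3 + 1.5·IQR = 331.50 + 287.25 = 618.75.
640 > 618.75 → outlier.
923 > 618.75 → outlier.
All remaining values lie within [-147.25, 618.75].

640, 923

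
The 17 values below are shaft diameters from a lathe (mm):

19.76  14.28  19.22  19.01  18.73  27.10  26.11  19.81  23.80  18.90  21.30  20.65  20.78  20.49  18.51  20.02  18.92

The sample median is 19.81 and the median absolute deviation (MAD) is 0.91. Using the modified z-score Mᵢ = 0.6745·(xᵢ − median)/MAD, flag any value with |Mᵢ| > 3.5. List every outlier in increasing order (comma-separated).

|Mᵢ| > 3.5 ⇔ |xᵢ − 19.81| > 3.5·0.91/0.6745 = 4.72.
So outliers lie outside [15.09, 24.53].
14.28: M = -4.10 → outlier.
26.11: M = 4.67 → outlier.
27.10: M = 5.40 → outlier.

14.28, 26.11, 27.10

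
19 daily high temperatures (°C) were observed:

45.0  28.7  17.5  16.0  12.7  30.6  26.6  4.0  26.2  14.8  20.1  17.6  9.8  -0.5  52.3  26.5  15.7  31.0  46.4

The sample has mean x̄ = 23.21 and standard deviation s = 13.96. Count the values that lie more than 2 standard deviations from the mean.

1

Cutoffs: x̄ ± 2s = [-4.71, 51.13].
Outside the cutoffs: 52.3.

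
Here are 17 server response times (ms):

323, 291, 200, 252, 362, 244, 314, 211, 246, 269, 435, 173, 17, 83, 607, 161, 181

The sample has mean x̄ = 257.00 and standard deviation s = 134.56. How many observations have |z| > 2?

Cutoffs: x̄ ± 2s = [-12.12, 526.12].
Outside the cutoffs: 607.

1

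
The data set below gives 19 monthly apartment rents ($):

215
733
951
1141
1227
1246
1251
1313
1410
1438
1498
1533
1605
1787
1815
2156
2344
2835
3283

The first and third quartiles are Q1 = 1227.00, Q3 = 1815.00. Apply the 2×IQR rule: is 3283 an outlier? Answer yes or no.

IQR = Q3 − Q1 = 1815.00 − 1227.00 = 588.00.
Lower fence = Q1 − 2·IQR = 1227.00 − 1176.00 = 51.00.
Upper fence = Q3 + 2·IQR = 1815.00 + 1176.00 = 2991.00.
3283 lies above the upper fence.

yes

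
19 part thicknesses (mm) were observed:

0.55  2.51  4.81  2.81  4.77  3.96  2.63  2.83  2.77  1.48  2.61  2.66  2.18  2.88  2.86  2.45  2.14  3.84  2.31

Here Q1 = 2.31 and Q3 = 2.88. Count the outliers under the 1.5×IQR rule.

5

IQR = 0.57; fences at 2.31 − 0.855 = 1.455 and 2.88 + 0.855 = 3.735.
Outside the cutoffs: 0.55, 3.84, 3.96, 4.77, 4.81.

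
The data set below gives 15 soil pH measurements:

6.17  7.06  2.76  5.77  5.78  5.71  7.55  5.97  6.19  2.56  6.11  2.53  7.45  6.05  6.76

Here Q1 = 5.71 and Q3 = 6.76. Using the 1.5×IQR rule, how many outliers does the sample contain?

IQR = 1.05; fences at 5.71 − 1.575 = 4.135 and 6.76 + 1.575 = 8.335.
Outside the cutoffs: 2.53, 2.56, 2.76.

3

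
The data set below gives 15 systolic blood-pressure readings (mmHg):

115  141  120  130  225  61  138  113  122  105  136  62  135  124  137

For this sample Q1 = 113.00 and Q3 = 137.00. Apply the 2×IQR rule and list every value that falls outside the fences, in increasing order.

61, 62, 225

IQR = Q3 − Q1 = 137.00 − 113.00 = 24.00.
Lower fence = Q1 − 2·IQR = 113.00 − 48.00 = 65.00.
Upper fence = Q3 + 2·IQR = 137.00 + 48.00 = 185.00.
61 < 65.00 → outlier.
62 < 65.00 → outlier.
225 > 185.00 → outlier.
All remaining values lie within [65.00, 185.00].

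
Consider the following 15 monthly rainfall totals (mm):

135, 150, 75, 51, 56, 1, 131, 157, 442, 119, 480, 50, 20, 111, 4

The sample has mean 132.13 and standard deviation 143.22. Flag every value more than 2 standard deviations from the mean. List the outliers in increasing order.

442, 480

Cutoffs at x̄ ± 2s: 132.13 ± 2·143.22 = [-154.31, 418.57].
442: z = 2.16, |z| > 2 → outlier.
480: z = 2.43, |z| > 2 → outlier.
Every other value lies within [-154.31, 418.57].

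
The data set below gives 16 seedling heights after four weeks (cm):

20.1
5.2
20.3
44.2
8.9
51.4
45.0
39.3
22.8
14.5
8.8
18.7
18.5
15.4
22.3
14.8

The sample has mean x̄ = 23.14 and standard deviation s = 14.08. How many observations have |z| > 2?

Cutoffs: x̄ ± 2s = [-5.02, 51.30].
Outside the cutoffs: 51.4.

1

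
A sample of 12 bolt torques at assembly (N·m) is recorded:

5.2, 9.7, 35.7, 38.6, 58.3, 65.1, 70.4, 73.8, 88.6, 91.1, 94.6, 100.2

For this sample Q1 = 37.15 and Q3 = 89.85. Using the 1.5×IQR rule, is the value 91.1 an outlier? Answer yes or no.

IQR = Q3 − Q1 = 89.85 − 37.15 = 52.70.
Lower fence = Q1 − 1.5·IQR = 37.15 − 79.05 = -41.90.
Upper fence = Q3 + 1.5·IQR = 89.85 + 79.05 = 168.90.
91.1 lies within [-41.90, 168.90].

no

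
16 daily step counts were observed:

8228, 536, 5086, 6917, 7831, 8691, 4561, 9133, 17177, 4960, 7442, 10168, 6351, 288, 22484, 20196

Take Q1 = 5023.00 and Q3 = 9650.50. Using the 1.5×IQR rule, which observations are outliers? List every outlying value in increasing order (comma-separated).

17177, 20196, 22484

IQR = Q3 − Q1 = 9650.50 − 5023.00 = 4627.50.
Lower fence = Q1 − 1.5·IQR = 5023.00 − 6941.25 = -1918.25.
Upper fence = Q3 + 1.5·IQR = 9650.50 + 6941.25 = 16591.75.
17177 > 16591.75 → outlier.
20196 > 16591.75 → outlier.
22484 > 16591.75 → outlier.
All remaining values lie within [-1918.25, 16591.75].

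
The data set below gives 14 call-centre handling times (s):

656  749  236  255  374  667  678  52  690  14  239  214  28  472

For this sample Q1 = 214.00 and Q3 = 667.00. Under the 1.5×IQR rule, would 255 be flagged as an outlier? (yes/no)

IQR = Q3 − Q1 = 667.00 − 214.00 = 453.00.
Lower fence = Q1 − 1.5·IQR = 214.00 − 679.50 = -465.50.
Upper fence = Q3 + 1.5·IQR = 667.00 + 679.50 = 1346.50.
255 lies within [-465.50, 1346.50].

no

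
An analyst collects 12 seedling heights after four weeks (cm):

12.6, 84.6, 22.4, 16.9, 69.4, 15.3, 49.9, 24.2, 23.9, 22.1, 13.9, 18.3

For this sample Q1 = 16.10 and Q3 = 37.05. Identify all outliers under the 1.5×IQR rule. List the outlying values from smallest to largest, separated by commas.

69.4, 84.6

IQR = Q3 − Q1 = 37.05 − 16.10 = 20.95.
Lower fence = Q1 − 1.5·IQR = 16.10 − 31.425 = -15.325.
Upper fence = Q3 + 1.5·IQR = 37.05 + 31.425 = 68.475.
69.4 > 68.475 → outlier.
84.6 > 68.475 → outlier.
All remaining values lie within [-15.325, 68.475].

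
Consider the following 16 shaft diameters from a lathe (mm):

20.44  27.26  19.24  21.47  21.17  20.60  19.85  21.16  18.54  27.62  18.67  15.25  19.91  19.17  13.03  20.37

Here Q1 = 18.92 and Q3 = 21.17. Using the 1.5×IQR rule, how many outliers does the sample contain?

IQR = 2.25; fences at 18.92 − 3.375 = 15.545 and 21.17 + 3.375 = 24.545.
Outside the cutoffs: 13.03, 15.25, 27.26, 27.62.

4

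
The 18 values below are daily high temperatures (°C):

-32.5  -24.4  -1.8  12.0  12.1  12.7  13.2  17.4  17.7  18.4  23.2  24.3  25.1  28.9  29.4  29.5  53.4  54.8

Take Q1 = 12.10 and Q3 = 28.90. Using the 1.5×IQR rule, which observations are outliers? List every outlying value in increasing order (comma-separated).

IQR = Q3 − Q1 = 28.90 − 12.10 = 16.80.
Lower fence = Q1 − 1.5·IQR = 12.10 − 25.20 = -13.10.
Upper fence = Q3 + 1.5·IQR = 28.90 + 25.20 = 54.10.
-32.5 < -13.10 → outlier.
-24.4 < -13.10 → outlier.
54.8 > 54.10 → outlier.
All remaining values lie within [-13.10, 54.10].

-32.5, -24.4, 54.8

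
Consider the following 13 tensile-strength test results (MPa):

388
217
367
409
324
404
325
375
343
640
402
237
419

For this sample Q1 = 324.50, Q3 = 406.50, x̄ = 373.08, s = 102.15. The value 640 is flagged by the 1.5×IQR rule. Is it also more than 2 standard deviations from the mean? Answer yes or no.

yes

z = (640 − 373.08) / 102.15 = 2.61.
|z| = 2.61 > 2.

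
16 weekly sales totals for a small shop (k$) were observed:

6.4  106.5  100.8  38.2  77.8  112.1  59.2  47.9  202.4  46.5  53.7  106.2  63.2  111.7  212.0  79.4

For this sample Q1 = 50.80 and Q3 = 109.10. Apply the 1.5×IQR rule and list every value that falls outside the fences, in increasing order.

202.4, 212.0

IQR = Q3 − Q1 = 109.10 − 50.80 = 58.30.
Lower fence = Q1 − 1.5·IQR = 50.80 − 87.45 = -36.65.
Upper fence = Q3 + 1.5·IQR = 109.10 + 87.45 = 196.55.
202.4 > 196.55 → outlier.
212.0 > 196.55 → outlier.
All remaining values lie within [-36.65, 196.55].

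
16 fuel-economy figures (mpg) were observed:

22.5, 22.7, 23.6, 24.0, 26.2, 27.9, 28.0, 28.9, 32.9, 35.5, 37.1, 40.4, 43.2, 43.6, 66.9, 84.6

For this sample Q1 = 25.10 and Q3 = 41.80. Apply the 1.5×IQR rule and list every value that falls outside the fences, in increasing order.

IQR = Q3 − Q1 = 41.80 − 25.10 = 16.70.
Lower fence = Q1 − 1.5·IQR = 25.10 − 25.05 = 0.05.
Upper fence = Q3 + 1.5·IQR = 41.80 + 25.05 = 66.85.
66.9 > 66.85 → outlier.
84.6 > 66.85 → outlier.
All remaining values lie within [0.05, 66.85].

66.9, 84.6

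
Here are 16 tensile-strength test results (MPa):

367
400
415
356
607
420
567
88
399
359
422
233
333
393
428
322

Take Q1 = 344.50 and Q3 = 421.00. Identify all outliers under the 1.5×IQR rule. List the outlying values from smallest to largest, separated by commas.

88, 567, 607

IQR = Q3 − Q1 = 421.00 − 344.50 = 76.50.
Lower fence = Q1 − 1.5·IQR = 344.50 − 114.75 = 229.75.
Upper fence = Q3 + 1.5·IQR = 421.00 + 114.75 = 535.75.
88 < 229.75 → outlier.
567 > 535.75 → outlier.
607 > 535.75 → outlier.
All remaining values lie within [229.75, 535.75].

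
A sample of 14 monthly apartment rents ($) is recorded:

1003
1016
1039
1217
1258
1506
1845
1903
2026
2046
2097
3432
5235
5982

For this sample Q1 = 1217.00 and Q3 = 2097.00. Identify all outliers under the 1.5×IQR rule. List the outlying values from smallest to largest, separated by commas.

IQR = Q3 − Q1 = 2097.00 − 1217.00 = 880.00.
Lower fence = Q1 − 1.5·IQR = 1217.00 − 1320.00 = -103.00.
Upper fence = Q3 + 1.5·IQR = 2097.00 + 1320.00 = 3417.00.
3432 > 3417.00 → outlier.
5235 > 3417.00 → outlier.
5982 > 3417.00 → outlier.
All remaining values lie within [-103.00, 3417.00].

3432, 5235, 5982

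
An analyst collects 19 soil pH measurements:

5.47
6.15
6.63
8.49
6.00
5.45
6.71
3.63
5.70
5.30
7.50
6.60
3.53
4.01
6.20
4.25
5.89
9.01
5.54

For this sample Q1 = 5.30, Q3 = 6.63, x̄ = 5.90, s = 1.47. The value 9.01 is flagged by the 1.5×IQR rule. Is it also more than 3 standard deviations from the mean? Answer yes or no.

z = (9.01 − 5.90) / 1.47 = 2.12.
|z| = 2.12 ≤ 3.

no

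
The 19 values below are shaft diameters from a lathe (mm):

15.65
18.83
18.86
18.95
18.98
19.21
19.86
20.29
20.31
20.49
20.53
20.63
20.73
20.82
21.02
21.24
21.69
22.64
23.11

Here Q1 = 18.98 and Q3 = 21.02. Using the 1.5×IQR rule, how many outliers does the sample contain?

IQR = 2.04; fences at 18.98 − 3.06 = 15.92 and 21.02 + 3.06 = 24.08.
Outside the cutoffs: 15.65.

1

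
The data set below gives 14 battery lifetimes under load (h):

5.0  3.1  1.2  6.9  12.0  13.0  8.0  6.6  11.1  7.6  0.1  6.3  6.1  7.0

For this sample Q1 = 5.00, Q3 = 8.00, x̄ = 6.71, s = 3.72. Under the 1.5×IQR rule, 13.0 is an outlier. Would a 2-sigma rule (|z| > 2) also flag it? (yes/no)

no

z = (13.0 − 6.71) / 3.72 = 1.69.
|z| = 1.69 ≤ 2.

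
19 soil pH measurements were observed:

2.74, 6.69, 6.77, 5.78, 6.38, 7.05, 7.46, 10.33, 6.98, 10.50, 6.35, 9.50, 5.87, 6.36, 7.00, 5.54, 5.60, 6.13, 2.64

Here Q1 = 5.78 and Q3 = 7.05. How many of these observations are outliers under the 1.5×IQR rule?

5

IQR = 1.27; fences at 5.78 − 1.905 = 3.875 and 7.05 + 1.905 = 8.955.
Outside the cutoffs: 2.64, 2.74, 9.50, 10.33, 10.50.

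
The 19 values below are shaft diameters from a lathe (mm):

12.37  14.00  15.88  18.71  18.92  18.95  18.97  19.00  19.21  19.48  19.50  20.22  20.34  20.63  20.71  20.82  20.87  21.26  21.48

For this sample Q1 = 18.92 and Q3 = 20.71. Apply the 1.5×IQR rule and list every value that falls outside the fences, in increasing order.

12.37, 14.00, 15.88

IQR = Q3 − Q1 = 20.71 − 18.92 = 1.79.
Lower fence = Q1 − 1.5·IQR = 18.92 − 2.685 = 16.235.
Upper fence = Q3 + 1.5·IQR = 20.71 + 2.685 = 23.395.
12.37 < 16.235 → outlier.
14.00 < 16.235 → outlier.
15.88 < 16.235 → outlier.
All remaining values lie within [16.235, 23.395].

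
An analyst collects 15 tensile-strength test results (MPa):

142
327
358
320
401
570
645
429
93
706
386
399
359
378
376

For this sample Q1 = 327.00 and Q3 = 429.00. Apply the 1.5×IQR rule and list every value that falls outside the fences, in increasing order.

93, 142, 645, 706

IQR = Q3 − Q1 = 429.00 − 327.00 = 102.00.
Lower fence = Q1 − 1.5·IQR = 327.00 − 153.00 = 174.00.
Upper fence = Q3 + 1.5·IQR = 429.00 + 153.00 = 582.00.
93 < 174.00 → outlier.
142 < 174.00 → outlier.
645 > 582.00 → outlier.
706 > 582.00 → outlier.
All remaining values lie within [174.00, 582.00].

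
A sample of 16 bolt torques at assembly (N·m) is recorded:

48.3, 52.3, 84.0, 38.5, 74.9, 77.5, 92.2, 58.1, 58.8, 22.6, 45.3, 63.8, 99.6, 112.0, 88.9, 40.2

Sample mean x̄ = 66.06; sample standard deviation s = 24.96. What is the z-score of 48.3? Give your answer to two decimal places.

z = (48.3 − 66.06) / 24.96 = -0.71.

-0.71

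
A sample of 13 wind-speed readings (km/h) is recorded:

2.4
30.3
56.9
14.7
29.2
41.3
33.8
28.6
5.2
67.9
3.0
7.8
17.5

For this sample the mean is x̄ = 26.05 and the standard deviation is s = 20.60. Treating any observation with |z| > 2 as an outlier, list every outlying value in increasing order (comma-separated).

67.9

Cutoffs at x̄ ± 2s: 26.05 ± 2·20.60 = [-15.15, 67.25].
67.9: z = 2.03, |z| > 2 → outlier.
Every other value lies within [-15.15, 67.25].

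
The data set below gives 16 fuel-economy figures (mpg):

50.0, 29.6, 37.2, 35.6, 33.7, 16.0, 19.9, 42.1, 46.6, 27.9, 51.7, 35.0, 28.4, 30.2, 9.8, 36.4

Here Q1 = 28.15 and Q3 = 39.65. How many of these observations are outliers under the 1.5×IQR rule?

IQR = 11.50; fences at 28.15 − 17.25 = 10.90 and 39.65 + 17.25 = 56.90.
Outside the cutoffs: 9.8.

1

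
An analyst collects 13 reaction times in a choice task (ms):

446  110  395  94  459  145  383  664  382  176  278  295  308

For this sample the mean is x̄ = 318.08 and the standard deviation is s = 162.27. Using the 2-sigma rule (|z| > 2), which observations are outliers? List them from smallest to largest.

Cutoffs at x̄ ± 2s: 318.08 ± 2·162.27 = [-6.46, 642.62].
664: z = 2.13, |z| > 2 → outlier.
Every other value lies within [-6.46, 642.62].

664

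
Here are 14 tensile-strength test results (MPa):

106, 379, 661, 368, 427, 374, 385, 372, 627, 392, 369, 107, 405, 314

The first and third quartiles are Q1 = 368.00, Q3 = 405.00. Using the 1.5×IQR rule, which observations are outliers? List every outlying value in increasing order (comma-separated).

106, 107, 627, 661

IQR = Q3 − Q1 = 405.00 − 368.00 = 37.00.
Lower fence = Q1 − 1.5·IQR = 368.00 − 55.50 = 312.50.
Upper fence = Q3 + 1.5·IQR = 405.00 + 55.50 = 460.50.
106 < 312.50 → outlier.
107 < 312.50 → outlier.
627 > 460.50 → outlier.
661 > 460.50 → outlier.
All remaining values lie within [312.50, 460.50].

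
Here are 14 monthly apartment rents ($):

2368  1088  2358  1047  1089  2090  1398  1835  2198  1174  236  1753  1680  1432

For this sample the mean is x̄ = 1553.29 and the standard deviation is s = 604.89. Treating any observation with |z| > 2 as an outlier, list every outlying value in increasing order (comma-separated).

Cutoffs at x̄ ± 2s: 1553.29 ± 2·604.89 = [343.51, 2763.07].
236: z = -2.18, |z| > 2 → outlier.
Every other value lies within [343.51, 2763.07].

236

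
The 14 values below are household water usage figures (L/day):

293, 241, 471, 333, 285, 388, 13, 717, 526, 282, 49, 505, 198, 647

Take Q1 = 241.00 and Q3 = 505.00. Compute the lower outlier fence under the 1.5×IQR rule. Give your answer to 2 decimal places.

-155.00

IQR = Q3 − Q1 = 505.00 − 241.00 = 264.00.
Lower fence = Q1 − 1.5·IQR = 241.00 − 396.00 = -155.00.
Upper fence = Q3 + 1.5·IQR = 505.00 + 396.00 = 901.00.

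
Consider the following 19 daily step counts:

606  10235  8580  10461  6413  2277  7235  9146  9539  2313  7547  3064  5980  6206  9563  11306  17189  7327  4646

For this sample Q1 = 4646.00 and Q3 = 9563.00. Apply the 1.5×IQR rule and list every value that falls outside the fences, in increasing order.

IQR = Q3 − Q1 = 9563.00 − 4646.00 = 4917.00.
Lower fence = Q1 − 1.5·IQR = 4646.00 − 7375.50 = -2729.50.
Upper fence = Q3 + 1.5·IQR = 9563.00 + 7375.50 = 16938.50.
17189 > 16938.50 → outlier.
All remaining values lie within [-2729.50, 16938.50].

17189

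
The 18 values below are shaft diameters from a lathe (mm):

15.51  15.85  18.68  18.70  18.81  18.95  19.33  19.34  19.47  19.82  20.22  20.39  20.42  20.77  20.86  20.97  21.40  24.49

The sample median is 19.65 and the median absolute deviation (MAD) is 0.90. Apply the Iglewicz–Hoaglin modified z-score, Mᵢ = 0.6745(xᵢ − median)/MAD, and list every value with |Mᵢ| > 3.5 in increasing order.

|Mᵢ| > 3.5 ⇔ |xᵢ − 19.65| > 3.5·0.90/0.6745 = 4.67.
So outliers lie outside [14.98, 24.32].
24.49: M = 3.63 → outlier.

24.49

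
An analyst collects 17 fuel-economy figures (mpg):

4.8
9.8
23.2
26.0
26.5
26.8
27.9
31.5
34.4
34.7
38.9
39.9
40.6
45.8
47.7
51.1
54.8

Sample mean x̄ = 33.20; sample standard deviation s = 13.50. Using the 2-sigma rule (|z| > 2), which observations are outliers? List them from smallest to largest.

4.8

Cutoffs at x̄ ± 2s: 33.20 ± 2·13.50 = [6.20, 60.20].
4.8: z = -2.10, |z| > 2 → outlier.
Every other value lies within [6.20, 60.20].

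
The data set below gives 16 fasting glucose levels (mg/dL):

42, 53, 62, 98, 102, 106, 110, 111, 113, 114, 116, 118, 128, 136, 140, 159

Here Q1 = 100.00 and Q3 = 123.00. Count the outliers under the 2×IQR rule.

IQR = 23.00; fences at 100.00 − 46.00 = 54.00 and 123.00 + 46.00 = 169.00.
Outside the cutoffs: 42, 53.

2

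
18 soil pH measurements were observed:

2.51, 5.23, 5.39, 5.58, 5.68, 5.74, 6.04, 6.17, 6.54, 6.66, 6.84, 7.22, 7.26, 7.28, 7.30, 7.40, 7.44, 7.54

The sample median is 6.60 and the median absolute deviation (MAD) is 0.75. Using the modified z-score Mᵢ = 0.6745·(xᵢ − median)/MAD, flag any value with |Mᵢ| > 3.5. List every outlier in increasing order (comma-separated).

2.51

|Mᵢ| > 3.5 ⇔ |xᵢ − 6.60| > 3.5·0.75/0.6745 = 3.89.
So outliers lie outside [2.71, 10.49].
2.51: M = -3.68 → outlier.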